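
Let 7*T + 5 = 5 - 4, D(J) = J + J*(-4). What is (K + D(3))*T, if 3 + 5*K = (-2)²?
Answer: 176/35 ≈ 5.0286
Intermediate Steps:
D(J) = -3*J (D(J) = J - 4*J = -3*J)
K = ⅕ (K = -⅗ + (⅕)*(-2)² = -⅗ + (⅕)*4 = -⅗ + ⅘ = ⅕ ≈ 0.20000)
T = -4/7 (T = -5/7 + (5 - 4)/7 = -5/7 + (⅐)*1 = -5/7 + ⅐ = -4/7 ≈ -0.57143)
(K + D(3))*T = (⅕ - 3*3)*(-4/7) = (⅕ - 9)*(-4/7) = -44/5*(-4/7) = 176/35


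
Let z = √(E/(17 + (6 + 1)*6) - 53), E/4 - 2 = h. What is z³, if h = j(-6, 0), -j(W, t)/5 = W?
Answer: -2999*I*√176941/3481 ≈ -362.4*I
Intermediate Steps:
j(W, t) = -5*W
h = 30 (h = -5*(-6) = 30)
E = 128 (E = 8 + 4*30 = 8 + 120 = 128)
z = I*√176941/59 (z = √(128/(17 + (6 + 1)*6) - 53) = √(128/(17 + 7*6) - 53) = √(128/(17 + 42) - 53) = √(128/59 - 53) = √(-2999/59) = I*√176941/59 ≈ 7.1296*I)
z³ = (I*√176941/59)³ = -2999*I*√176941/3481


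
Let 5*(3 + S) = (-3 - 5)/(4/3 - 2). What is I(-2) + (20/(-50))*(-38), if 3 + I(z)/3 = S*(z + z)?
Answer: 67/5 ≈ 13.400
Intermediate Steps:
S = -⅗ (S = -3 + ((-3 - 5)/(4/3 - 2))/5 = -3 + (-8/(4*(⅓) - 2))/5 = -3 + (-8/(4/3 - 2))/5 = -3 + (-8/(-⅔))/5 = -3 + (-8*(-3/2))/5 = -3 + (⅕)*12 = -3 + 12/5 = -⅗ ≈ -0.60000)
I(z) = -9 - 18*z/5 (I(z) = -9 + 3*(-3*(z + z)/5) = -9 + 3*(-6*z/5) = -9 - 18*z/5)
I(-2) + (20/(-50))*(-38) = (-9 - 18/5*(-2)) + (20/(-50))*(-38) = (-9 + 36/5) + (20*(-1/50))*(-38) = -9/5 - ⅖*(-38) = -9/5 + 76/5 = 67/5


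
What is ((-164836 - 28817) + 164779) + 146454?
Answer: 117580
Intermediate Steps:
((-164836 - 28817) + 164779) + 146454 = (-193653 + 164779) + 146454 = -28874 + 146454 = 117580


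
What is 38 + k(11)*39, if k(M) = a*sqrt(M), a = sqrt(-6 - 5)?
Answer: 38 + 429*I ≈ 38.0 + 429.0*I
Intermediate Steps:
a = I*sqrt(11) (a = sqrt(-11) = I*sqrt(11) ≈ 3.3166*I)
k(M) = I*sqrt(11)*sqrt(M) (k(M) = (I*sqrt(11))*sqrt(M) = I*sqrt(11)*sqrt(M))
38 + k(11)*39 = 38 + (I*sqrt(11)*sqrt(11))*39 = 38 + (11*I)*39 = 38 + 429*I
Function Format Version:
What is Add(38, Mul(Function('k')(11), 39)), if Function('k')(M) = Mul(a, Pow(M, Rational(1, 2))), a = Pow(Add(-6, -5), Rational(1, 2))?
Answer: Add(38, Mul(429, I)) ≈ Add(38.000, Mul(429.00, I))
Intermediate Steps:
a = Mul(I, Pow(11, Rational(1, 2))) (a = Pow(-11, Rational(1, 2)) = Mul(I, Pow(11, Rational(1, 2))) ≈ Mul(3.3166, I))
Function('k')(M) = Mul(I, Pow(11, Rational(1, 2)), Pow(M, Rational(1, 2))) (Function('k')(M) = Mul(Mul(I, Pow(11, Rational(1, 2))), Pow(M, Rational(1, 2))) = Mul(I, Pow(11, Rational(1, 2)), Pow(M, Rational(1, 2))))
Add(38, Mul(Function('k')(11), 39)) = Add(38, Mul(Mul(I, Pow(11, Rational(1, 2)), Pow(11, Rational(1, 2))), 39)) = Add(38, Mul(Mul(11, I), 39)) = Add(38, Mul(429, I))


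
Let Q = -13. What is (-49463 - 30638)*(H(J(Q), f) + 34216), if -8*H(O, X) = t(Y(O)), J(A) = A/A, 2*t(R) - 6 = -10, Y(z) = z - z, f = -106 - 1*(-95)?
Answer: -10963023365/4 ≈ -2.7408e+9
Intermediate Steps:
f = -11 (f = -106 + 95 = -11)
Y(z) = 0
t(R) = -2 (t(R) = 3 + (½)*(-10) = 3 - 5 = -2)
J(A) = 1
H(O, X) = ¼ (H(O, X) = -⅛*(-2) = ¼)
(-49463 - 30638)*(H(J(Q), f) + 34216) = (-49463 - 30638)*(¼ + 34216) = -80101*136865/4 = -10963023365/4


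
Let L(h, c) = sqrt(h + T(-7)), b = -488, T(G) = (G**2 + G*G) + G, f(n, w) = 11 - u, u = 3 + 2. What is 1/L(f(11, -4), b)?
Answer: sqrt(97)/97 ≈ 0.10153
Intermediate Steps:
u = 5
f(n, w) = 6 (f(n, w) = 11 - 1*5 = 11 - 5 = 6)
T(G) = G + 2*G**2 (T(G) = (G**2 + G**2) + G = 2*G**2 + G = G + 2*G**2)
L(h, c) = sqrt(91 + h) (L(h, c) = sqrt(h - 7*(1 + 2*(-7))) = sqrt(h - 7*(1 - 14)) = sqrt(h - 7*(-13)) = sqrt(h + 91) = sqrt(91 + h))
1/L(f(11, -4), b) = 1/(sqrt(91 + 6)) = 1/(sqrt(97)) = sqrt(97)/97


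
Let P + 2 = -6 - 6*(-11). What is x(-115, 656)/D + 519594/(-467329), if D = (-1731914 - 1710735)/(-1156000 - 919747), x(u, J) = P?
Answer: 54474512881748/1608849714521 ≈ 33.859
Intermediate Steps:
P = 58 (P = -2 + (-6 - 6*(-11)) = -2 + (-6 + 66) = -2 + 60 = 58)
x(u, J) = 58
D = 3442649/2075747 (D = -3442649/(-2075747) = -3442649*(-1/2075747) = 3442649/2075747 ≈ 1.6585)
x(-115, 656)/D + 519594/(-467329) = 58/(3442649/2075747) + 519594/(-467329) = 58*(2075747/3442649) + 519594*(-1/467329) = 120393326/3442649 - 519594/467329 = 54474512881748/1608849714521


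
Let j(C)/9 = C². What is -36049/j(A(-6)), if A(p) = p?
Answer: -36049/324 ≈ -111.26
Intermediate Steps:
j(C) = 9*C²
-36049/j(A(-6)) = -36049/(9*(-6)²) = -36049/(9*36) = -36049/324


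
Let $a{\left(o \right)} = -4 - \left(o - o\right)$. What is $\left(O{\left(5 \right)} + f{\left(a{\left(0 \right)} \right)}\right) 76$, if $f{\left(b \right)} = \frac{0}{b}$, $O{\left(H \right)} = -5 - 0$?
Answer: $-380$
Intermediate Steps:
$O{\left(H \right)} = -5$ ($O{\left(H \right)} = -5 + 0 = -5$)
$a{\left(o \right)} = -4$ ($a{\left(o \right)} = -4 - 0 = -4 + 0 = -4$)
$f{\left(b \right)} = 0$
$\left(O{\left(5 \right)} + f{\left(a{\left(0 \right)} \right)}\right) 76 = \left(-5 + 0\right) 76 = \left(-5\right) 76 = -380$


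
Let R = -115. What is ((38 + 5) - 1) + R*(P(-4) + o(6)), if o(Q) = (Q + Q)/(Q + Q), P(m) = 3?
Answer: -418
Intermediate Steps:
o(Q) = 1 (o(Q) = (2*Q)/((2*Q)) = (2*Q)*(1/(2*Q)) = 1)
((38 + 5) - 1) + R*(P(-4) + o(6)) = ((38 + 5) - 1) - 115*(3 + 1) = (43 - 1) - 115*4 = 42 - 460 = -418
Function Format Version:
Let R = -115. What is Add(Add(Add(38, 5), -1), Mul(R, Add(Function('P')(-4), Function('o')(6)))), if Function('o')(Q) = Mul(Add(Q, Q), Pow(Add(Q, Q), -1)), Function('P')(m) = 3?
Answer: -418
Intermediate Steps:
Function('o')(Q) = 1 (Function('o')(Q) = Mul(Mul(2, Q), Pow(Mul(2, Q), -1)) = Mul(Mul(2, Q), Mul(Rational(1, 2), Pow(Q, -1))) = 1)
Add(Add(Add(38, 5), -1), Mul(R, Add(Function('P')(-4), Function('o')(6)))) = Add(Add(Add(38, 5), -1), Mul(-115, Add(3, 1))) = Add(Add(43, -1), Mul(-115, 4)) = Add(42, -460) = -418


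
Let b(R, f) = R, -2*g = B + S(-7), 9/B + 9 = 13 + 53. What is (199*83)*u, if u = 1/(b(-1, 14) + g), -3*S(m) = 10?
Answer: 1882938/67 ≈ 28104.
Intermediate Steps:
S(m) = -10/3 (S(m) = -1/3*10 = -10/3)
B = 3/19 (B = 9/(-9 + (13 + 53)) = 9/(-9 + 66) = 9/57 = 9*(1/57) = 3/19 ≈ 0.15789)
g = 181/114 (g = -(3/19 - 10/3)/2 = -1/2*(-181/57) = 181/114 ≈ 1.5877)
u = 114/67 (u = 1/(-1 + 181/114) = 1/(67/114) = 114/67 ≈ 1.7015)
(199*83)*u = (199*83)*(114/67) = 16517*(114/67) = 1882938/67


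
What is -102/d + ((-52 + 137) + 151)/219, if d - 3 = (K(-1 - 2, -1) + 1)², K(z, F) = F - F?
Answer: -10697/438 ≈ -24.422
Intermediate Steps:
K(z, F) = 0
d = 4 (d = 3 + (0 + 1)² = 3 + 1² = 3 + 1 = 4)
-102/d + ((-52 + 137) + 151)/219 = -102/4 + ((-52 + 137) + 151)/219 = -102*¼ + (85 + 151)*(1/219) = -51/2 + 236*(1/219) = -51/2 + 236/219 = -10697/438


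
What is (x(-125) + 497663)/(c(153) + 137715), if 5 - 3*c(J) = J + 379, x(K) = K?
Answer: 746307/206309 ≈ 3.6174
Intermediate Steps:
c(J) = -374/3 - J/3 (c(J) = 5/3 - (J + 379)/3 = 5/3 - (379 + J)/3 = 5/3 + (-379/3 - J/3) = -374/3 - J/3)
(x(-125) + 497663)/(c(153) + 137715) = (-125 + 497663)/((-374/3 - 1/3*153) + 137715) = 497538/((-374/3 - 51) + 137715) = 497538/(-527/3 + 137715) = 497538/(412618/3) = 497538*(3/412618) = 746307/206309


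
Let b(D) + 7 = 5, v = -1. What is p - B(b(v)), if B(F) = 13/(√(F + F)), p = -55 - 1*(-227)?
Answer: 172 + 13*I/2 ≈ 172.0 + 6.5*I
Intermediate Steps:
b(D) = -2 (b(D) = -7 + 5 = -2)
p = 172 (p = -55 + 227 = 172)
B(F) = 13*√2/(2*√F) (B(F) = 13/(√(2*F)) = 13/((√2*√F)) = 13*(√2/(2*√F)) = 13*√2/(2*√F))
p - B(b(v)) = 172 - 13*√2/(2*√(-2)) = 172 - 13*√2*(-I*√2/2)/2 = 172 - (-13)*I/2 = 172 + 13*I/2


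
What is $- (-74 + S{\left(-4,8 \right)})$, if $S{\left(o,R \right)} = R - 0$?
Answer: $66$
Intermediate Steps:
$S{\left(o,R \right)} = R$ ($S{\left(o,R \right)} = R + 0 = R$)
$- (-74 + S{\left(-4,8 \right)}) = - (-74 + 8) = \left(-1\right) \left(-66\right) = 66$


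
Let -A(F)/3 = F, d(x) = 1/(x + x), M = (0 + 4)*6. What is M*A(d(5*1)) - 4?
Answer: -56/5 ≈ -11.200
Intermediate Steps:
M = 24 (M = 4*6 = 24)
d(x) = 1/(2*x)
A(F) = -3*F
M*A(d(5*1)) - 4 = 24*(-3/(2*(5*1))) - 4 = 24*(-3/(2*5)) - 4 = 24*(-3*1/10) - 4 = 24*(-3/10) - 4 = -36/5 - 4 = -56/5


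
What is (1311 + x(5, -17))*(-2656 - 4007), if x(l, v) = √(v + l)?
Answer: -8735193 - 13326*I*√3 ≈ -8.7352e+6 - 23081.0*I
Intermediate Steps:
x(l, v) = √(l + v)
(1311 + x(5, -17))*(-2656 - 4007) = (1311 + √(5 - 17))*(-2656 - 4007) = (1311 + √(-12))*(-6663) = (1311 + 2*I*√3)*(-6663) = -8735193 - 13326*I*√3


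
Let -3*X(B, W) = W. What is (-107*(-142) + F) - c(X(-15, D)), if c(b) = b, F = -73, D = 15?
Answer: 15126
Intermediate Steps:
X(B, W) = -W/3
(-107*(-142) + F) - c(X(-15, D)) = (-107*(-142) - 73) - (-1)*15/3 = (15194 - 73) - 1*(-5) = 15121 + 5 = 15126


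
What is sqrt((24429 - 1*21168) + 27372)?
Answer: sqrt(30633) ≈ 175.02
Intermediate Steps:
sqrt((24429 - 1*21168) + 27372) = sqrt((24429 - 21168) + 27372) = sqrt(3261 + 27372) = sqrt(30633)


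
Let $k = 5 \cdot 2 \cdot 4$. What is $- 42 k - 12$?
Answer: $-1692$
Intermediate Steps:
$k = 40$ ($k = 10 \cdot 4 = 40$)
$- 42 k - 12 = \left(-42\right) 40 - 12 = -1680 - 12 = -1692$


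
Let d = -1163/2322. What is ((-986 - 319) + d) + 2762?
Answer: 3381991/2322 ≈ 1456.5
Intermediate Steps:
d = -1163/2322 (d = -1163*1/2322 = -1163/2322 ≈ -0.50086)
((-986 - 319) + d) + 2762 = ((-986 - 319) - 1163/2322) + 2762 = (-1305 - 1163/2322) + 2762 = -3031373/2322 + 2762 = 3381991/2322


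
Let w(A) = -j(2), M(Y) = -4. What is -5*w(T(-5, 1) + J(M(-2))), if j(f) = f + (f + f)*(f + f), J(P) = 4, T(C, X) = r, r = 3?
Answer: 90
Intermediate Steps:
T(C, X) = 3
j(f) = f + 4*f² (j(f) = f + (2*f)*(2*f) = f + 4*f²)
w(A) = -18 (w(A) = -2*(1 + 4*2) = -2*(1 + 8) = -2*9 = -1*18 = -18)
-5*w(T(-5, 1) + J(M(-2))) = -5*(-18) = 90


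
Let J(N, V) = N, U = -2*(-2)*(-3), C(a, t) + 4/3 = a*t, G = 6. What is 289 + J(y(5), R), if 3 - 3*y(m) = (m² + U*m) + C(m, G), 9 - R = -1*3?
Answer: 2629/9 ≈ 292.11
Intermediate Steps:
R = 12 (R = 9 - (-1)*3 = 9 - 1*(-3) = 9 + 3 = 12)
C(a, t) = -4/3 + a*t
U = -12 (U = 4*(-3) = -12)
y(m) = 13/9 + 2*m - m²/3 (y(m) = 1 - ((m² - 12*m) + (-4/3 + m*6))/3 = 1 - ((m² - 12*m) + (-4/3 + 6*m))/3 = 1 - (-4/3 + m² - 6*m)/3 = 1 + (4/9 + 2*m - m²/3) = 13/9 + 2*m - m²/3)
289 + J(y(5), R) = 289 + (13/9 + 2*5 - ⅓*5²) = 289 + (13/9 + 10 - ⅓*25) = 289 + (13/9 + 10 - 25/3) = 289 + 28/9 = 2629/9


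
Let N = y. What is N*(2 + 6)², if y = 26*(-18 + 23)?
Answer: 8320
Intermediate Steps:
y = 130 (y = 26*5 = 130)
N = 130
N*(2 + 6)² = 130*(2 + 6)² = 130*8² = 130*64 = 8320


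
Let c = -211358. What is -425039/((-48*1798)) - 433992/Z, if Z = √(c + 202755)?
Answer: 425039/86304 + 433992*I*√8603/8603 ≈ 4.9249 + 4679.0*I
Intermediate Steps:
Z = I*√8603 (Z = √(-211358 + 202755) = √(-8603) = I*√8603 ≈ 92.752*I)
-425039/((-48*1798)) - 433992/Z = -425039/((-48*1798)) - 433992*(-I*√8603/8603) = -425039/(-86304) - (-433992)*I*√8603/8603 = -425039*(-1/86304) + 433992*I*√8603/8603 = 425039/86304 + 433992*I*√8603/8603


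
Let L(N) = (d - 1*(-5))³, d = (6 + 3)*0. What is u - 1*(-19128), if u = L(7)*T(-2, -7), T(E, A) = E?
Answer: 18878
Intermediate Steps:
d = 0 (d = 9*0 = 0)
L(N) = 125 (L(N) = (0 - 1*(-5))³ = (0 + 5)³ = 5³ = 125)
u = -250 (u = 125*(-2) = -250)
u - 1*(-19128) = -250 - 1*(-19128) = -250 + 19128 = 18878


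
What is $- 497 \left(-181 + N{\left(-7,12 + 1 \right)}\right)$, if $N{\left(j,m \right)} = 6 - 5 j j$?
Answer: $820547$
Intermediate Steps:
$N{\left(j,m \right)} = - 30 j^{2}$ ($N{\left(j,m \right)} = 6 \left(- 5 j^{2}\right) = - 30 j^{2}$)
$- 497 \left(-181 + N{\left(-7,12 + 1 \right)}\right) = - 497 \left(-181 - 30 \left(-7\right)^{2}\right) = - 497 \left(-181 - 1470\right) = \left(-497\right) \left(-1651\right) = 820547$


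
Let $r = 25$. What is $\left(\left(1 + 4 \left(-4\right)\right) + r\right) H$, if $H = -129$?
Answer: $-1290$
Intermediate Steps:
$\left(\left(1 + 4 \left(-4\right)\right) + r\right) H = \left(\left(1 + 4 \left(-4\right)\right) + 25\right) \left(-129\right) = \left(\left(1 - 16\right) + 25\right) \left(-129\right) = \left(-15 + 25\right) \left(-129\right) = 10 \left(-129\right) = -1290$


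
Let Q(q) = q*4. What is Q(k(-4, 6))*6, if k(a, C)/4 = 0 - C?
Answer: -576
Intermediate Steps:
k(a, C) = -4*C (k(a, C) = 4*(0 - C) = 4*(-C) = -4*C)
Q(q) = 4*q
Q(k(-4, 6))*6 = (4*(-4*6))*6 = (4*(-24))*6 = -96*6 = -576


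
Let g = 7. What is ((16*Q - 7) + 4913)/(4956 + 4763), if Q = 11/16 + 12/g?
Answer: 34611/68033 ≈ 0.50874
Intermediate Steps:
Q = 269/112 (Q = 11/16 + 12/7 = 269/112 ≈ 2.4018)
((16*Q - 7) + 4913)/(4956 + 4763) = ((16*(269/112) - 7) + 4913)/(4956 + 4763) = ((269/7 - 7) + 4913)/9719 = (220/7 + 4913)*(1/9719) = (34611/7)*(1/9719) = 34611/68033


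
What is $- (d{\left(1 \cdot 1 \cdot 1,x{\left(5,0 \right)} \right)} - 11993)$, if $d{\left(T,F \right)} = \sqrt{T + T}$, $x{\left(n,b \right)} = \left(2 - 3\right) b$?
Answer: $11993 - \sqrt{2} \approx 11992.0$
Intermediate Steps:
$x{\left(n,b \right)} = - b$
$d{\left(T,F \right)} = \sqrt{2} \sqrt{T}$ ($d{\left(T,F \right)} = \sqrt{2 T} = \sqrt{2} \sqrt{T}$)
$- (d{\left(1 \cdot 1 \cdot 1,x{\left(5,0 \right)} \right)} - 11993) = - (\sqrt{2} \sqrt{1 \cdot 1 \cdot 1} - 11993) = - (\sqrt{2} \sqrt{1 \cdot 1} - 11993) = - (\sqrt{2} \sqrt{1} - 11993) = - (\sqrt{2} \cdot 1 - 11993) = - (\sqrt{2} - 11993) = - (-11993 + \sqrt{2}) = 11993 - \sqrt{2}$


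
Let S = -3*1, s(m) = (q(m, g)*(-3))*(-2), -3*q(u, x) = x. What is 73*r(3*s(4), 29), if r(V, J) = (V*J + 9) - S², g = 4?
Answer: -50808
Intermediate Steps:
q(u, x) = -x/3
s(m) = -8 (s(m) = (-⅓*4*(-3))*(-2) = -4/3*(-3)*(-2) = 4*(-2) = -8)
S = -3
r(V, J) = J*V (r(V, J) = (V*J + 9) - 1*(-3)² = (J*V + 9) - 1*9 = (9 + J*V) - 9 = J*V)
73*r(3*s(4), 29) = 73*(29*(3*(-8))) = 73*(29*(-24)) = 73*(-696) = -50808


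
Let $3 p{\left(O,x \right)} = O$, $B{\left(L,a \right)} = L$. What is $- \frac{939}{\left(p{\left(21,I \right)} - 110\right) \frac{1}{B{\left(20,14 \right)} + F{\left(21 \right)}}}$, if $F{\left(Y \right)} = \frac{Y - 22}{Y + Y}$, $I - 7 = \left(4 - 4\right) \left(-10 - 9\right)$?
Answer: $\frac{262607}{1442} \approx 182.11$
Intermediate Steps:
$I = 7$ ($I = 7 + \left(4 - 4\right) \left(-10 - 9\right) = 7 + 0 \left(-19\right) = 7 + 0 = 7$)
$p{\left(O,x \right)} = \frac{O}{3}$
$F{\left(Y \right)} = \frac{-22 + Y}{2 Y}$
$- \frac{939}{\left(p{\left(21,I \right)} - 110\right) \frac{1}{B{\left(20,14 \right)} + F{\left(21 \right)}}} = - \frac{939}{\left(\frac{1}{3} \cdot 21 - 110\right) \frac{1}{20 + \frac{-22 + 21}{2 \cdot 21}}} = - \frac{939}{\left(7 - 110\right) \frac{1}{20 + \frac{1}{2} \cdot \frac{1}{21} \left(-1\right)}} = - \frac{939}{\left(-103\right) \frac{1}{20 - \frac{1}{42}}} = - \frac{939}{\left(-103\right) \frac{1}{\frac{839}{42}}} = - \frac{939}{\left(-103\right) \frac{42}{839}} = - \frac{939}{- \frac{4326}{839}} = \left(-939\right) \left(- \frac{839}{4326}\right) = \frac{262607}{1442}$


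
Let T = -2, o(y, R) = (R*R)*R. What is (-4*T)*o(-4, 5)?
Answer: 1000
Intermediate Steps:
o(y, R) = R**3 (o(y, R) = R**2*R = R**3)
(-4*T)*o(-4, 5) = -4*(-2)*5**3 = 8*125 = 1000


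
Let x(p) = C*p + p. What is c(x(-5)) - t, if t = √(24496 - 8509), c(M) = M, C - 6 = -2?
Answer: -25 - 73*√3 ≈ -151.44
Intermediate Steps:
C = 4 (C = 6 - 2 = 4)
x(p) = 5*p (x(p) = 4*p + p = 5*p)
t = 73*√3 (t = √15987 = 73*√3 ≈ 126.44)
c(x(-5)) - t = 5*(-5) - 73*√3 = -25 - 73*√3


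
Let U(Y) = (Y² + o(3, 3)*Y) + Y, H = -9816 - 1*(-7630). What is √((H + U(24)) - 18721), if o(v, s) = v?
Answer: I*√20235 ≈ 142.25*I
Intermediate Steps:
H = -2186 (H = -9816 + 7630 = -2186)
U(Y) = Y² + 4*Y (U(Y) = (Y² + 3*Y) + Y = Y² + 4*Y)
√((H + U(24)) - 18721) = √((-2186 + 24*(4 + 24)) - 18721) = √((-2186 + 24*28) - 18721) = √((-2186 + 672) - 18721) = √(-1514 - 18721) = √(-20235) = I*√20235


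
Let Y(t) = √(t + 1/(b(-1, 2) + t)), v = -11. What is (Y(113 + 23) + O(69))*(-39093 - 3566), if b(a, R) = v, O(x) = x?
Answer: -2943471 - 127977*√9445/25 ≈ -3.4410e+6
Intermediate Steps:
b(a, R) = -11
Y(t) = √(t + 1/(-11 + t))
(Y(113 + 23) + O(69))*(-39093 - 3566) = (√((1 + (113 + 23)*(-11 + (113 + 23)))/(-11 + (113 + 23))) + 69)*(-39093 - 3566) = (√((1 + 136*(-11 + 136))/(-11 + 136)) + 69)*(-42659) = (√((1 + 136*125)/125) + 69)*(-42659) = (√((1 + 17000)/125) + 69)*(-42659) = (√((1/125)*17001) + 69)*(-42659) = (√(17001/125) + 69)*(-42659) = (3*√9445/25 + 69)*(-42659) = (69 + 3*√9445/25)*(-42659) = -2943471 - 127977*√9445/25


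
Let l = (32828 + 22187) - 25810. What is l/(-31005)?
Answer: -649/689 ≈ -0.94195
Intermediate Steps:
l = 29205 (l = 55015 - 25810 = 29205)
l/(-31005) = 29205/(-31005) = 29205*(-1/31005) = -649/689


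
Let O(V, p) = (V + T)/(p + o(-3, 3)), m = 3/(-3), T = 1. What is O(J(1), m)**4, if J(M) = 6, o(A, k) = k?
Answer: 2401/16 ≈ 150.06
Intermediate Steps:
m = -1 (m = 3*(-1/3) = -1)
O(V, p) = (1 + V)/(3 + p) (O(V, p) = (V + 1)/(p + 3) = (1 + V)/(3 + p))
O(J(1), m)**4 = ((1 + 6)/(3 - 1))**4 = (7/2)**4 = 2401/16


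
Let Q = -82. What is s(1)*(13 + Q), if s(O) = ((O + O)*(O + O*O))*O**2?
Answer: -276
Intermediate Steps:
s(O) = 2*O**3*(O + O**2) (s(O) = ((2*O)*(O + O**2))*O**2 = (2*O*(O + O**2))*O**2 = 2*O**3*(O + O**2))
s(1)*(13 + Q) = (2*1**4*(1 + 1))*(13 - 82) = (2*1*2)*(-69) = 4*(-69) = -276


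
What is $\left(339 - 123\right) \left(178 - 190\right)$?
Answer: $-2592$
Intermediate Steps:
$\left(339 - 123\right) \left(178 - 190\right) = 216 \left(-12\right) = -2592$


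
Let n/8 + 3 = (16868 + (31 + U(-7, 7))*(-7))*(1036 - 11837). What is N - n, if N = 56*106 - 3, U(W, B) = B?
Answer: 1434551573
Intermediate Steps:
N = 5933 (N = 5936 - 3 = 5933)
n = -1434545640 (n = -24 + 8*((16868 + (31 + 7)*(-7))*(1036 - 11837)) = -24 + 8*((16868 + 38*(-7))*(-10801)) = -24 + 8*((16868 - 266)*(-10801)) = -24 + 8*(16602*(-10801)) = -24 + 8*(-179318202) = -24 - 1434545616 = -1434545640)
N - n = 5933 - 1*(-1434545640) = 5933 + 1434545640 = 1434551573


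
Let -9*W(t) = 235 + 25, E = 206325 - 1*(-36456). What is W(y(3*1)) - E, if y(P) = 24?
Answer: -2185289/9 ≈ -2.4281e+5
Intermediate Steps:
E = 242781 (E = 206325 + 36456 = 242781)
W(t) = -260/9 (W(t) = -(235 + 25)/9 = -⅑*260 = -260/9)
W(y(3*1)) - E = -260/9 - 1*242781 = -260/9 - 242781 = -2185289/9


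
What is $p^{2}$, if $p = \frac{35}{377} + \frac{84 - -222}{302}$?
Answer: $\frac{3964717156}{3240683329} \approx 1.2234$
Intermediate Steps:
$p = \frac{62966}{56927}$ ($p = 35 \cdot \frac{1}{377} + \left(84 + 222\right) \frac{1}{302} = \frac{35}{377} + 306 \cdot \frac{1}{302} = \frac{35}{377} + \frac{153}{151} = \frac{62966}{56927} \approx 1.1061$)
$p^{2} = \left(\frac{62966}{56927}\right)^{2} = \frac{3964717156}{3240683329}$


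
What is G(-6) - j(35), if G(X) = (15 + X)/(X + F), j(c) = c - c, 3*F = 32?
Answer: 27/14 ≈ 1.9286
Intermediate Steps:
F = 32/3 (F = (⅓)*32 = 32/3 ≈ 10.667)
j(c) = 0
G(X) = (15 + X)/(32/3 + X) (G(X) = (15 + X)/(X + 32/3) = (15 + X)/(32/3 + X))
G(-6) - j(35) = 3*(15 - 6)/(32 + 3*(-6)) - 1*0 = 3*9/(32 - 18) + 0 = 3*9/14 + 0 = 3*(1/14)*9 + 0 = 27/14 + 0 = 27/14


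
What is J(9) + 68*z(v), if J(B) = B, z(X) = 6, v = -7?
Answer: 417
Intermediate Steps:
J(9) + 68*z(v) = 9 + 68*6 = 9 + 408 = 417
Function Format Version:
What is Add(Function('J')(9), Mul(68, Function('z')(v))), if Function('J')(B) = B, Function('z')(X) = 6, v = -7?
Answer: 417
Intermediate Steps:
Add(Function('J')(9), Mul(68, Function('z')(v))) = Add(9, Mul(68, 6)) = Add(9, 408) = 417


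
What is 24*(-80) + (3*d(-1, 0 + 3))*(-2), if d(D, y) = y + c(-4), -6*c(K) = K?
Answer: -1942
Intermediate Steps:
c(K) = -K/6
d(D, y) = ⅔ + y (d(D, y) = y - ⅙*(-4) = y + ⅔ = ⅔ + y)
24*(-80) + (3*d(-1, 0 + 3))*(-2) = 24*(-80) + (3*(⅔ + (0 + 3)))*(-2) = -1920 + (3*(⅔ + 3))*(-2) = -1920 + (3*(11/3))*(-2) = -1920 + 11*(-2) = -1920 - 22 = -1942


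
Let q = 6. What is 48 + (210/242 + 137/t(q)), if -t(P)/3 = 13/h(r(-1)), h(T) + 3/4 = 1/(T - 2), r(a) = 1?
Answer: 1038467/18876 ≈ 55.015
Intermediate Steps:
h(T) = -¾ + 1/(-2 + T) (h(T) = -¾ + 1/(T - 2) = -¾ + 1/(-2 + T))
t(P) = 156/7 (t(P) = -39/((10 - 3*1)/(4*(-2 + 1))) = -39/((¼)*(10 - 3)/(-1)) = -39/((¼)*(-1)*7) = -39/(-7/4) = -39*(-4)/7 = -3*(-52/7) = 156/7)
48 + (210/242 + 137/t(q)) = 48 + (210/242 + 137/(156/7)) = 48 + (210*(1/242) + 137*(7/156)) = 48 + (105/121 + 959/156) = 48 + 132419/18876 = 1038467/18876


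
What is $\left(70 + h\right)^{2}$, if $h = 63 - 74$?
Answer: $3481$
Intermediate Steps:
$h = -11$ ($h = 63 - 74 = -11$)
$\left(70 + h\right)^{2} = \left(70 - 11\right)^{2} = 59^{2} = 3481$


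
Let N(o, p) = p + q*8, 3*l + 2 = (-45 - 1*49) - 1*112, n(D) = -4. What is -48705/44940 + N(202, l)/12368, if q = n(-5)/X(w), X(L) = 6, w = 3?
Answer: -7571737/6947724 ≈ -1.0898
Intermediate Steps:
q = -⅔ (q = -4/6 = -4*⅙ = -⅔ ≈ -0.66667)
l = -208/3 (l = -⅔ + ((-45 - 1*49) - 1*112)/3 = -⅔ + ((-45 - 49) - 112)/3 = -⅔ + (-94 - 112)/3 = -⅔ + (⅓)*(-206) = -⅔ - 206/3 = -208/3 ≈ -69.333)
N(o, p) = -16/3 + p (N(o, p) = p - ⅔*8 = p - 16/3 = -16/3 + p)
-48705/44940 + N(202, l)/12368 = -48705/44940 + (-16/3 - 208/3)/12368 = -48705*1/44940 - 224/3*1/12368 = -3247/2996 - 14/2319 = -7571737/6947724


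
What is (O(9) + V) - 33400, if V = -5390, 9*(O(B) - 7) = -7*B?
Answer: -38790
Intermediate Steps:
O(B) = 7 - 7*B/9 (O(B) = 7 + (-7*B)/9 = 7 - 7*B/9)
(O(9) + V) - 33400 = ((7 - 7/9*9) - 5390) - 33400 = ((7 - 7) - 5390) - 33400 = (0 - 5390) - 33400 = -5390 - 33400 = -38790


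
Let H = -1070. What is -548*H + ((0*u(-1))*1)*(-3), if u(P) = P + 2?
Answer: 586360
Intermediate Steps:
u(P) = 2 + P
-548*H + ((0*u(-1))*1)*(-3) = -548*(-1070) + ((0*(2 - 1))*1)*(-3) = 586360 + ((0*1)*1)*(-3) = 586360 + (0*1)*(-3) = 586360 + 0*(-3) = 586360 + 0 = 586360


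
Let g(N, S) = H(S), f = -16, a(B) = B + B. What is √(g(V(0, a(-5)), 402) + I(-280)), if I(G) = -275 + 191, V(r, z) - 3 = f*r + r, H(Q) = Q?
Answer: √318 ≈ 17.833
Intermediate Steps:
a(B) = 2*B
V(r, z) = 3 - 15*r (V(r, z) = 3 + (-16*r + r) = 3 - 15*r)
g(N, S) = S
I(G) = -84
√(g(V(0, a(-5)), 402) + I(-280)) = √(402 - 84) = √318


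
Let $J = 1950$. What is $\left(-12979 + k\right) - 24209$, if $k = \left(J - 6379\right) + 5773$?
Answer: $-35844$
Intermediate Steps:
$k = 1344$ ($k = \left(1950 - 6379\right) + 5773 = -4429 + 5773 = 1344$)
$\left(-12979 + k\right) - 24209 = \left(-12979 + 1344\right) - 24209 = -11635 - 24209 = -35844$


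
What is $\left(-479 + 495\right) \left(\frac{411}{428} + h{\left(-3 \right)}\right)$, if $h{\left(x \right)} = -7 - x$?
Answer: $- \frac{5204}{107} \approx -48.635$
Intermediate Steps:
$\left(-479 + 495\right) \left(\frac{411}{428} + h{\left(-3 \right)}\right) = \left(-479 + 495\right) \left(\frac{411}{428} - 4\right) = 16 \left(411 \cdot \frac{1}{428} + \left(-7 + 3\right)\right) = 16 \left(\frac{411}{428} - 4\right) = 16 \left(- \frac{1301}{428}\right) = - \frac{5204}{107}$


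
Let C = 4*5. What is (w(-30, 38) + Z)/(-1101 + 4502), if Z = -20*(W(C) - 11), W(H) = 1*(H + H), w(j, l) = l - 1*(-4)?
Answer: -538/3401 ≈ -0.15819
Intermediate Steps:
w(j, l) = 4 + l (w(j, l) = l + 4 = 4 + l)
C = 20
W(H) = 2*H (W(H) = 1*(2*H) = 2*H)
Z = -580 (Z = -20*(2*20 - 11) = -20*(40 - 11) = -20*29 = -580)
(w(-30, 38) + Z)/(-1101 + 4502) = ((4 + 38) - 580)/(-1101 + 4502) = (42 - 580)/3401 = -538*1/3401 = -538/3401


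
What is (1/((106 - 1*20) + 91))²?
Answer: 1/31329 ≈ 3.1919e-5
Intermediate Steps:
(1/((106 - 1*20) + 91))² = (1/((106 - 20) + 91))² = (1/(86 + 91))² = (1/177)² = 1/31329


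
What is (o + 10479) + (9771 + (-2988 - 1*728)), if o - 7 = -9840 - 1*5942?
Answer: 759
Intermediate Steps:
o = -15775 (o = 7 + (-9840 - 1*5942) = 7 + (-9840 - 5942) = 7 - 15782 = -15775)
(o + 10479) + (9771 + (-2988 - 1*728)) = (-15775 + 10479) + (9771 + (-2988 - 1*728)) = -5296 + (9771 + (-2988 - 728)) = -5296 + (9771 - 3716) = -5296 + 6055 = 759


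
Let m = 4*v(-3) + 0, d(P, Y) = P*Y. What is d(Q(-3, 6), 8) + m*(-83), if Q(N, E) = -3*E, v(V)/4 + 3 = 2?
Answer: 1184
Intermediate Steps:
v(V) = -4 (v(V) = -12 + 4*2 = -12 + 8 = -4)
m = -16 (m = 4*(-4) + 0 = -16 + 0 = -16)
d(Q(-3, 6), 8) + m*(-83) = -3*6*8 - 16*(-83) = -18*8 + 1328 = -144 + 1328 = 1184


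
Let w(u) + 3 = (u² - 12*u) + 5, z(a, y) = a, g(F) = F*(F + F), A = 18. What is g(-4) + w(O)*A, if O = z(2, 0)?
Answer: -292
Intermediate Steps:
g(F) = 2*F² (g(F) = F*(2*F) = 2*F²)
O = 2
w(u) = 2 + u² - 12*u (w(u) = -3 + ((u² - 12*u) + 5) = -3 + (5 + u² - 12*u) = 2 + u² - 12*u)
g(-4) + w(O)*A = 2*(-4)² + (2 + 2² - 12*2)*18 = 2*16 + (2 + 4 - 24)*18 = 32 - 18*18 = 32 - 324 = -292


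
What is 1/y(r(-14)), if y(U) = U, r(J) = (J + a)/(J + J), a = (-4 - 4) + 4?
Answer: 14/9 ≈ 1.5556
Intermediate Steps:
a = -4 (a = -8 + 4 = -4)
r(J) = (-4 + J)/(2*J) (r(J) = (J - 4)/(J + J) = (-4 + J)/((2*J)) = (-4 + J)*(1/(2*J)) = (-4 + J)/(2*J))
1/y(r(-14)) = 1/((½)*(-4 - 14)/(-14)) = 1/((½)*(-1/14)*(-18)) = 1/(9/14) = 14/9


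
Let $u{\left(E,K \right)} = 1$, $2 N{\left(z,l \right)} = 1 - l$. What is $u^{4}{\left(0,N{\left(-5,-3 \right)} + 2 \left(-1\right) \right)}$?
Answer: $1$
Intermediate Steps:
$N{\left(z,l \right)} = \frac{1}{2} - \frac{l}{2}$ ($N{\left(z,l \right)} = \frac{1 - l}{2} = \frac{1}{2} - \frac{l}{2}$)
$u^{4}{\left(0,N{\left(-5,-3 \right)} + 2 \left(-1\right) \right)} = 1^{4} = 1$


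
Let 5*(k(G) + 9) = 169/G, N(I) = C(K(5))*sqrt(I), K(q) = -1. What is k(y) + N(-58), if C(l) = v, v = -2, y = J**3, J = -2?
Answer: -529/40 - 2*I*sqrt(58) ≈ -13.225 - 15.232*I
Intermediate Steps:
y = -8 (y = (-2)**3 = -8)
C(l) = -2
N(I) = -2*sqrt(I)
k(G) = -9 + 169/(5*G) (k(G) = -9 + (169/G)/5 = -9 + 169/(5*G))
k(y) + N(-58) = (-9 + (169/5)/(-8)) - 2*I*sqrt(58) = (-9 + (169/5)*(-1/8)) - 2*I*sqrt(58) = (-9 - 169/40) - 2*I*sqrt(58) = -529/40 - 2*I*sqrt(58)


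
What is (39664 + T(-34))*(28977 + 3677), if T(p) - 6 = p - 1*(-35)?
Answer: 1295416834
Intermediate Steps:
T(p) = 41 + p (T(p) = 6 + (p - 1*(-35)) = 6 + (p + 35) = 6 + (35 + p) = 41 + p)
(39664 + T(-34))*(28977 + 3677) = (39664 + (41 - 34))*(28977 + 3677) = (39664 + 7)*32654 = 39671*32654 = 1295416834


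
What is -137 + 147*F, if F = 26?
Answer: 3685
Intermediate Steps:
-137 + 147*F = -137 + 147*26 = -137 + 3822 = 3685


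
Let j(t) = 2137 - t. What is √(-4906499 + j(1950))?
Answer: 2*I*√1226578 ≈ 2215.0*I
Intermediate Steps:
√(-4906499 + j(1950)) = √(-4906499 + (2137 - 1*1950)) = √(-4906499 + (2137 - 1950)) = √(-4906499 + 187) = √(-4906312) = 2*I*√1226578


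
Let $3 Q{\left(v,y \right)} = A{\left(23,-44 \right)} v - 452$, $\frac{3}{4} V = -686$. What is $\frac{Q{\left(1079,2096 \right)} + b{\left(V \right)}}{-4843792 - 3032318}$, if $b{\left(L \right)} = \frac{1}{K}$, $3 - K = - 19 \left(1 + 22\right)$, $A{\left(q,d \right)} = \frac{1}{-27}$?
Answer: $\frac{5844439}{280704560400} \approx 2.0821 \cdot 10^{-5}$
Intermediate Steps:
$A{\left(q,d \right)} = - \frac{1}{27}$
$V = - \frac{2744}{3}$ ($V = \frac{4}{3} \left(-686\right) = - \frac{2744}{3} \approx -914.67$)
$K = 440$ ($K = 3 - - 19 \left(1 + 22\right) = 3 - \left(-19\right) 23 = 3 - -437 = 3 + 437 = 440$)
$b{\left(L \right)} = \frac{1}{440}$
$Q{\left(v,y \right)} = - \frac{452}{3} - \frac{v}{81}$ ($Q{\left(v,y \right)} = \frac{- \frac{v}{27} - 452}{3} = \frac{-452 - \frac{v}{27}}{3} = - \frac{452}{3} - \frac{v}{81}$)
$\frac{Q{\left(1079,2096 \right)} + b{\left(V \right)}}{-4843792 - 3032318} = \frac{\left(- \frac{452}{3} - \frac{1079}{81}\right) + \frac{1}{440}}{-4843792 - 3032318} = \frac{\left(- \frac{452}{3} - \frac{1079}{81}\right) + \frac{1}{440}}{-7876110} = \left(- \frac{13283}{81} + \frac{1}{440}\right) \left(- \frac{1}{7876110}\right) = \left(- \frac{5844439}{35640}\right) \left(- \frac{1}{7876110}\right) = \frac{5844439}{280704560400}$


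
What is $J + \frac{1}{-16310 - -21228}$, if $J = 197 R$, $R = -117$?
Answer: $- \frac{113354981}{4918} \approx -23049.0$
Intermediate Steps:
$J = -23049$ ($J = 197 \left(-117\right) = -23049$)
$J + \frac{1}{-16310 - -21228} = -23049 + \frac{1}{-16310 - -21228} = -23049 + \frac{1}{-16310 + 21228} = -23049 + \frac{1}{4918} = - \frac{113354981}{4918}$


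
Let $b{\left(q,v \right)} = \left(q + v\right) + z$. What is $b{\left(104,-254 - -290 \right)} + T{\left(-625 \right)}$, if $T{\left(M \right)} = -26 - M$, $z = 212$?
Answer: $951$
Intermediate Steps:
$b{\left(q,v \right)} = 212 + q + v$ ($b{\left(q,v \right)} = \left(q + v\right) + 212 = 212 + q + v$)
$b{\left(104,-254 - -290 \right)} + T{\left(-625 \right)} = \left(212 + 104 - -36\right) - -599 = \left(212 + 104 + \left(-254 + 290\right)\right) + \left(-26 + 625\right) = \left(212 + 104 + 36\right) + 599 = 352 + 599 = 951$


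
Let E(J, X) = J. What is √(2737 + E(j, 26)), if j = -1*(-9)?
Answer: √2746 ≈ 52.402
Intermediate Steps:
j = 9
√(2737 + E(j, 26)) = √(2737 + 9) = √2746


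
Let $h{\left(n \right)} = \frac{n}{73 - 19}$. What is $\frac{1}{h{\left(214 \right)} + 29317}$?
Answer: $\frac{27}{791666} \approx 3.4105 \cdot 10^{-5}$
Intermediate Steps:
$h{\left(n \right)} = \frac{n}{54}$ ($h{\left(n \right)} = \frac{n}{73 - 19} = \frac{n}{54}$)
$\frac{1}{h{\left(214 \right)} + 29317} = \frac{1}{\frac{1}{54} \cdot 214 + 29317} = \frac{1}{\frac{107}{27} + 29317} = \frac{1}{\frac{791666}{27}} = \frac{27}{791666}$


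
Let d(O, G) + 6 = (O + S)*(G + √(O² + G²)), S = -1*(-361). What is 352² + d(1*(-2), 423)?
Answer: 275755 + 359*√178933 ≈ 4.2761e+5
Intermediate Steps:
S = 361
d(O, G) = -6 + (361 + O)*(G + √(G² + O²)) (d(O, G) = -6 + (O + 361)*(G + √(O² + G²)) = -6 + (361 + O)*(G + √(G² + O²)))
352² + d(1*(-2), 423) = 352² + (-6 + 361*423 + 361*√(423² + (1*(-2))²) + 423*(1*(-2)) + (1*(-2))*√(423² + (1*(-2))²)) = 123904 + (-6 + 152703 + 361*√(178929 + (-2)²) + 423*(-2) - 2*√(178929 + (-2)²)) = 123904 + (-6 + 152703 + 361*√(178929 + 4) - 846 - 2*√(178929 + 4)) = 123904 + (-6 + 152703 + 361*√178933 - 846 - 2*√178933) = 123904 + (151851 + 359*√178933) = 275755 + 359*√178933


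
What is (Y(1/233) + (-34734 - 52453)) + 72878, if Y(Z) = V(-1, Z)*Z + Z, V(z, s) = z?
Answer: -14309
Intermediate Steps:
Y(Z) = 0 (Y(Z) = -Z + Z = 0)
(Y(1/233) + (-34734 - 52453)) + 72878 = (0 + (-34734 - 52453)) + 72878 = (0 - 87187) + 72878 = -87187 + 72878 = -14309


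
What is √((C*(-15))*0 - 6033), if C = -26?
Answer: I*√6033 ≈ 77.672*I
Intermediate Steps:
√((C*(-15))*0 - 6033) = √(-26*(-15)*0 - 6033) = √(390*0 - 6033) = √(0 - 6033) = √(-6033) = I*√6033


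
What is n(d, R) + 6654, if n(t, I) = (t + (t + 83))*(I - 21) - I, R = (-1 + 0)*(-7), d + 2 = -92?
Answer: 8117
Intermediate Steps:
d = -94 (d = -2 - 92 = -94)
R = 7 (R = -1*(-7) = 7)
n(t, I) = -I + (-21 + I)*(83 + 2*t) (n(t, I) = (t + (83 + t))*(-21 + I) - I = (83 + 2*t)*(-21 + I) - I = (-21 + I)*(83 + 2*t) - I = -I + (-21 + I)*(83 + 2*t))
n(d, R) + 6654 = (-1743 - 42*(-94) + 82*7 + 2*7*(-94)) + 6654 = (-1743 + 3948 + 574 - 1316) + 6654 = 1463 + 6654 = 8117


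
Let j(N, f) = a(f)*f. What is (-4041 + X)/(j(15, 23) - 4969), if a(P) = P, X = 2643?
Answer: 233/740 ≈ 0.31486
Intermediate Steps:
j(N, f) = f**2 (j(N, f) = f*f = f**2)
(-4041 + X)/(j(15, 23) - 4969) = (-4041 + 2643)/(23**2 - 4969) = -1398/(529 - 4969) = -1398/(-4440) = -1398*(-1/4440) = 233/740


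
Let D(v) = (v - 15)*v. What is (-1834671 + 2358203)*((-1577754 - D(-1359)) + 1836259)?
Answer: -842237863852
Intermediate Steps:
D(v) = v*(-15 + v) (D(v) = (-15 + v)*v = v*(-15 + v))
(-1834671 + 2358203)*((-1577754 - D(-1359)) + 1836259) = (-1834671 + 2358203)*((-1577754 - (-1359)*(-15 - 1359)) + 1836259) = 523532*((-1577754 - (-1359)*(-1374)) + 1836259) = 523532*((-1577754 - 1*1867266) + 1836259) = 523532*((-1577754 - 1867266) + 1836259) = 523532*(-3445020 + 1836259) = 523532*(-1608761) = -842237863852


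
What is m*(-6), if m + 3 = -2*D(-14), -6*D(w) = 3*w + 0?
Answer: 102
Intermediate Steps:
D(w) = -w/2 (D(w) = -(3*w + 0)/6 = -w/2)
m = -17 (m = -3 - (-1)*(-14) = -3 - 2*7 = -3 - 14 = -17)
m*(-6) = -17*(-6) = 102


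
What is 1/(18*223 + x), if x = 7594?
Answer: 1/11608 ≈ 8.6147e-5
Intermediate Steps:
1/(18*223 + x) = 1/(18*223 + 7594) = 1/(4014 + 7594) = 1/11608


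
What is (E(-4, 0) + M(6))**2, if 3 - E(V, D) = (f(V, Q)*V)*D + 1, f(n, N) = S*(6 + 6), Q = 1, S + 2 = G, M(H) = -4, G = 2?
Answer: 4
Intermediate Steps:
S = 0 (S = -2 + 2 = 0)
f(n, N) = 0 (f(n, N) = 0*(6 + 6) = 0*12 = 0)
E(V, D) = 2 (E(V, D) = 3 - ((0*V)*D + 1) = 3 - (0*D + 1) = 3 - (0 + 1) = 3 - 1*1 = 3 - 1 = 2)
(E(-4, 0) + M(6))**2 = (2 - 4)**2 = (-2)**2 = 4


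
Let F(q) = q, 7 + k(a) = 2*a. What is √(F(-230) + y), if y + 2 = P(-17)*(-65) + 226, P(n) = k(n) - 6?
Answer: √3049 ≈ 55.218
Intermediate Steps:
k(a) = -7 + 2*a
P(n) = -13 + 2*n (P(n) = (-7 + 2*n) - 6 = -13 + 2*n)
y = 3279 (y = -2 + ((-13 + 2*(-17))*(-65) + 226) = -2 + ((-13 - 34)*(-65) + 226) = -2 + (-47*(-65) + 226) = -2 + (3055 + 226) = -2 + 3281 = 3279)
√(F(-230) + y) = √(-230 + 3279) = √3049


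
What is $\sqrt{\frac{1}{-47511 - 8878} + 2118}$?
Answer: $\frac{\sqrt{6734645465489}}{56389} \approx 46.022$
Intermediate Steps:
$\sqrt{\frac{1}{-47511 - 8878} + 2118} = \sqrt{\frac{1}{-56389} + 2118} = \sqrt{- \frac{1}{56389} + 2118} = \sqrt{\frac{119431901}{56389}} = \frac{\sqrt{6734645465489}}{56389}$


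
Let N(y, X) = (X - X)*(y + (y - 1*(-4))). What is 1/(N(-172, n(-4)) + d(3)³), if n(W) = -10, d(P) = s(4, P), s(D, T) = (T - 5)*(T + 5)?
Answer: -1/4096 ≈ -0.00024414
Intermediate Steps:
s(D, T) = (-5 + T)*(5 + T)
d(P) = -25 + P²
N(y, X) = 0 (N(y, X) = 0*(y + (y + 4)) = 0*(y + (4 + y)) = 0*(4 + 2*y) = 0)
1/(N(-172, n(-4)) + d(3)³) = 1/(0 + (-25 + 3²)³) = 1/(0 + (-25 + 9)³) = 1/(0 + (-16)³) = 1/(0 - 4096) = 1/(-4096) = -1/4096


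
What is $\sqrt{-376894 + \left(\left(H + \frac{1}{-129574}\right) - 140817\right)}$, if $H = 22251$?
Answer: $\frac{i \sqrt{8318486764628534}}{129574} \approx 703.89 i$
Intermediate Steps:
$\sqrt{-376894 + \left(\left(H + \frac{1}{-129574}\right) - 140817\right)} = \sqrt{-376894 - \left(118566 + \frac{1}{129574}\right)} = \sqrt{-376894 + \left(\left(22251 - \frac{1}{129574}\right) - 140817\right)} = \sqrt{-376894 + \left(\frac{2883151073}{129574} - 140817\right)} = \sqrt{-376894 - \frac{15363070885}{129574}} = \sqrt{- \frac{64198734041}{129574}} = \frac{i \sqrt{8318486764628534}}{129574}$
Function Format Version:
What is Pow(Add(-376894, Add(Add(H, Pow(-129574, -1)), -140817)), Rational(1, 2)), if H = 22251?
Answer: Mul(Rational(1, 129574), I, Pow(8318486764628534, Rational(1, 2))) ≈ Mul(703.89, I)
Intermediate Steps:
Pow(Add(-376894, Add(Add(H, Pow(-129574, -1)), -140817)), Rational(1, 2)) = Pow(Add(-376894, Add(Add(22251, Pow(-129574, -1)), -140817)), Rational(1, 2)) = Pow(Add(-376894, Add(Add(22251, Rational(-1, 129574)), -140817)), Rational(1, 2)) = Pow(Add(-376894, Add(Rational(2883151073, 129574), -140817)), Rational(1, 2)) = Pow(Add(-376894, Rational(-15363070885, 129574)), Rational(1, 2)) = Pow(Rational(-64198734041, 129574), Rational(1, 2)) = Mul(Rational(1, 129574), I, Pow(8318486764628534, Rational(1, 2)))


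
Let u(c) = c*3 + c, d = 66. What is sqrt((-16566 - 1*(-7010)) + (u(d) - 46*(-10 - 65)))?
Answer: I*sqrt(5842) ≈ 76.433*I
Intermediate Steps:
u(c) = 4*c (u(c) = 3*c + c = 4*c)
sqrt((-16566 - 1*(-7010)) + (u(d) - 46*(-10 - 65))) = sqrt((-16566 - 1*(-7010)) + (4*66 - 46*(-10 - 65))) = sqrt((-16566 + 7010) + (264 - 46*(-75))) = sqrt(-9556 + (264 + 3450)) = sqrt(-9556 + 3714) = sqrt(-5842) = I*sqrt(5842)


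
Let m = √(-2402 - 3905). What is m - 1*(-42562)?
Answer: 42562 + I*√6307 ≈ 42562.0 + 79.417*I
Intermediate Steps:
m = I*√6307 (m = √(-6307) = I*√6307 ≈ 79.417*I)
m - 1*(-42562) = I*√6307 - 1*(-42562) = I*√6307 + 42562 = 42562 + I*√6307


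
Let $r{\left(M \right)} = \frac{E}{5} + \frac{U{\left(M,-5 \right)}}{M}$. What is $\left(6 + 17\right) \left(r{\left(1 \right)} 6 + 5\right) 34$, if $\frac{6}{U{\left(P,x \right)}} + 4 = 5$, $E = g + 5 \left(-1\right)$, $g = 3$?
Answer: $\frac{150926}{5} \approx 30185.0$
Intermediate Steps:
$E = -2$ ($E = 3 + 5 \left(-1\right) = 3 - 5 = -2$)
$U{\left(P,x \right)} = 6$ ($U{\left(P,x \right)} = \frac{6}{-4 + 5} = \frac{6}{1} = 6 \cdot 1 = 6$)
$r{\left(M \right)} = - \frac{2}{5} + \frac{6}{M}$
$\left(6 + 17\right) \left(r{\left(1 \right)} 6 + 5\right) 34 = \left(6 + 17\right) \left(\left(- \frac{2}{5} + \frac{6}{1}\right) 6 + 5\right) 34 = 23 \left(\left(- \frac{2}{5} + 6 \cdot 1\right) 6 + 5\right) 34 = 23 \left(\left(- \frac{2}{5} + 6\right) 6 + 5\right) 34 = 23 \left(\frac{28}{5} \cdot 6 + 5\right) 34 = 23 \left(\frac{168}{5} + 5\right) 34 = 23 \cdot \frac{193}{5} \cdot 34 = \frac{4439}{5} \cdot 34 = \frac{150926}{5}$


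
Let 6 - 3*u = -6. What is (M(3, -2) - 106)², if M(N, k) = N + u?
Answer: 9801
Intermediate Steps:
u = 4 (u = 2 - ⅓*(-6) = 2 + 2 = 4)
M(N, k) = 4 + N (M(N, k) = N + 4 = 4 + N)
(M(3, -2) - 106)² = ((4 + 3) - 106)² = (7 - 106)² = (-99)² = 9801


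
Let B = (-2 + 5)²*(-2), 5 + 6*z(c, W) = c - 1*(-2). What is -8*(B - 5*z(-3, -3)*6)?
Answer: -96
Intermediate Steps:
z(c, W) = -½ + c/6 (z(c, W) = -⅚ + (c - 1*(-2))/6 = -⅚ + (c + 2)/6 = -⅚ + (2 + c)/6 = -⅚ + (⅓ + c/6) = -½ + c/6)
B = -18 (B = 3²*(-2) = 9*(-2) = -18)
-8*(B - 5*z(-3, -3)*6) = -8*(-18 - 5*(-½ + (⅙)*(-3))*6) = -8*(-18 - 5*(-½ - ½)*6) = -8*(-18 - 5*(-1)*6) = -8*(-18 + 5*6) = -8*(-18 + 30) = -8*12 = -96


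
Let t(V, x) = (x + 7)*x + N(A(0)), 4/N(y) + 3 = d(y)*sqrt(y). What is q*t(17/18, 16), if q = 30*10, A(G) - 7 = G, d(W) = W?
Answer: 18438600/167 + 4200*sqrt(7)/167 ≈ 1.1048e+5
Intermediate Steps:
A(G) = 7 + G
N(y) = 4/(-3 + y**(3/2)) (N(y) = 4/(-3 + y*sqrt(y)) = 4/(-3 + y**(3/2)))
q = 300
t(V, x) = 4/(-3 + 7*sqrt(7)) + x*(7 + x) (t(V, x) = (x + 7)*x + 4/(-3 + (7 + 0)**(3/2)) = (7 + x)*x + 4/(-3 + 7**(3/2)) = x*(7 + x) + 4/(-3 + 7*sqrt(7)) = 4/(-3 + 7*sqrt(7)) + x*(7 + x))
q*t(17/18, 16) = 300*(6/167 + 16**2 + 7*16 + 14*sqrt(7)/167) = 300*(6/167 + 256 + 112 + 14*sqrt(7)/167) = 300*(61462/167 + 14*sqrt(7)/167) = 18438600/167 + 4200*sqrt(7)/167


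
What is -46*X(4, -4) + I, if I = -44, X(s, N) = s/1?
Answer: -228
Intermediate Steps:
X(s, N) = s (X(s, N) = s*1 = s)
-46*X(4, -4) + I = -46*4 - 44 = -184 - 44 = -228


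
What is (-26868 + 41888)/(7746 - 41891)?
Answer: -3004/6829 ≈ -0.43989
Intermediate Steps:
(-26868 + 41888)/(7746 - 41891) = 15020/(-34145) = 15020*(-1/34145) = -3004/6829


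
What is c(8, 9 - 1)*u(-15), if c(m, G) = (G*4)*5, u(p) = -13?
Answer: -2080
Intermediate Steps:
c(m, G) = 20*G (c(m, G) = (4*G)*5 = 20*G)
c(8, 9 - 1)*u(-15) = (20*(9 - 1))*(-13) = (20*8)*(-13) = 160*(-13) = -2080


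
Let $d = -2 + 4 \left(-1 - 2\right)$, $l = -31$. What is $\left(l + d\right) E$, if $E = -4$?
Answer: $180$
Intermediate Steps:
$d = -14$ ($d = -2 + 4 \left(-3\right) = -2 - 12 = -14$)
$\left(l + d\right) E = \left(-31 - 14\right) \left(-4\right) = \left(-45\right) \left(-4\right) = 180$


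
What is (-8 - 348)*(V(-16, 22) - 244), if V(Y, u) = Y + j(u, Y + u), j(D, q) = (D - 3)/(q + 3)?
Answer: 826276/9 ≈ 91809.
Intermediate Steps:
j(D, q) = (-3 + D)/(3 + q)
V(Y, u) = Y + (-3 + u)/(3 + Y + u) (V(Y, u) = Y + (-3 + u)/(3 + (Y + u)) = Y + (-3 + u)/(3 + Y + u))
(-8 - 348)*(V(-16, 22) - 244) = (-8 - 348)*((-3 + 22 - 16*(3 - 16 + 22))/(3 - 16 + 22) - 244) = -356*((-3 + 22 - 16*9)/9 - 244) = -356*((-3 + 22 - 144)/9 - 244) = -356*((⅑)*(-125) - 244) = -356*(-125/9 - 244) = -356*(-2321/9) = 826276/9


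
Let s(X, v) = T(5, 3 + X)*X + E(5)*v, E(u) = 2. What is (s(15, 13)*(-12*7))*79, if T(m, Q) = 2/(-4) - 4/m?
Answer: -43134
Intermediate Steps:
T(m, Q) = -½ - 4/m (T(m, Q) = 2*(-¼) - 4/m = -½ - 4/m)
s(X, v) = 2*v - 13*X/10 (s(X, v) = ((½)*(-8 - 1*5)/5)*X + 2*v = ((½)*(⅕)*(-8 - 5))*X + 2*v = ((½)*(⅕)*(-13))*X + 2*v = -13*X/10 + 2*v = 2*v - 13*X/10)
(s(15, 13)*(-12*7))*79 = ((2*13 - 13/10*15)*(-12*7))*79 = ((26 - 39/2)*(-84))*79 = ((13/2)*(-84))*79 = -546*79 = -43134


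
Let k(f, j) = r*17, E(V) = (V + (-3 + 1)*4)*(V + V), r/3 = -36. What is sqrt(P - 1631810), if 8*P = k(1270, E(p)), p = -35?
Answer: I*sqrt(6528158)/2 ≈ 1277.5*I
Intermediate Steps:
r = -108 (r = 3*(-36) = -108)
E(V) = 2*V*(-8 + V) (E(V) = (V - 2*4)*(2*V) = (V - 8)*(2*V) = (-8 + V)*(2*V) = 2*V*(-8 + V))
k(f, j) = -1836 (k(f, j) = -108*17 = -1836)
P = -459/2 (P = (1/8)*(-1836) = -459/2 ≈ -229.50)
sqrt(P - 1631810) = sqrt(-459/2 - 1631810) = sqrt(-3264079/2) = I*sqrt(6528158)/2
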